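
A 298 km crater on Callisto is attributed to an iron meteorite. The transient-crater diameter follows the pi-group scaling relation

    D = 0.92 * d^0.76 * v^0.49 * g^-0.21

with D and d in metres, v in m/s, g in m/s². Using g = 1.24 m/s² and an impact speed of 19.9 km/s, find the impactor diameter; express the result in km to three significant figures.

d ≈ 32.0 km

Rearranging for d: d = [D / (0.92 · 19900^0.49 · 1.24^-0.21)]^(1/0.76).
D = 298000 m.
19900^0.49 = 127.8
1.24^-0.21 = 0.9558
Denominator = 0.92 × 127.8 × 0.9558 = 112.4
D / 112.4 = 298000 / 112.4 = 2651
d = 2651^(1/0.76) = 2651^1.3158 = 31954 m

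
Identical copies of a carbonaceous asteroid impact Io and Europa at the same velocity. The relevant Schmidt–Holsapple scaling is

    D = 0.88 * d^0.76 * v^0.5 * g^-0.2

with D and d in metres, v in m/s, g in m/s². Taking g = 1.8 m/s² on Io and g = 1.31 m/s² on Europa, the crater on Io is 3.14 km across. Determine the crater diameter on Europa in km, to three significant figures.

D ≈ 3.35 km

All impactor-dependent factors cancel in the ratio, leaving D_Europa/D_Io = (g_Europa/g_Io)^-0.2.
(1.31/1.8)^-0.2 = 0.7278^-0.2 = 1.066
D_Europa = 1.066 × 3.14 km = 3.35 km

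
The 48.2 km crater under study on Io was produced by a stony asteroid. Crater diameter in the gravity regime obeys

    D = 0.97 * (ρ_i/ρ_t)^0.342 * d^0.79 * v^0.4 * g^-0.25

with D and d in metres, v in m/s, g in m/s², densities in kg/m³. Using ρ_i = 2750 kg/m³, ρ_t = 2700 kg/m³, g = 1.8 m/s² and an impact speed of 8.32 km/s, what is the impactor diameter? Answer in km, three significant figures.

Rearranging for d: d = [D / (0.97 · (2750/2700)^0.342 · 8320^0.4 · 1.8^-0.25)]^(1/0.79).
D = 48200 m.
(2750/2700)^0.342 = 1.006
8320^0.4 = 36.99
1.8^-0.25 = 0.8633
Denominator = 0.97 × 1.006 × 36.99 × 0.8633 = 31.16
D / 31.16 = 48200 / 31.16 = 1547
d = 1547^(1/0.79) = 1547^1.2658 = 10896 m

d ≈ 10.9 km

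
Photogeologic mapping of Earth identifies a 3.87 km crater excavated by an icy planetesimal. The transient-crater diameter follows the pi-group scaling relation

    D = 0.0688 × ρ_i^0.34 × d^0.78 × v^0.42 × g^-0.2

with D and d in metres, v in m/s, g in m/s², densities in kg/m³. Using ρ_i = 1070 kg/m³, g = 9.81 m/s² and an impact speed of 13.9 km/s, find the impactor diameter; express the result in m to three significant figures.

d ≈ 621 m

Rearranging for d: d = [D / (0.0688 · 1070^0.34 · 13900^0.42 · 9.81^-0.2)]^(1/0.78).
D = 3870 m.
1070^0.34 = 10.71
13900^0.42 = 54.96
9.81^-0.2 = 0.6334
Denominator = 0.0688 × 10.71 × 54.96 × 0.6334 = 25.65
D / 25.65 = 3870 / 25.65 = 150.9
d = 150.9^(1/0.78) = 150.9^1.2821 = 621.3 m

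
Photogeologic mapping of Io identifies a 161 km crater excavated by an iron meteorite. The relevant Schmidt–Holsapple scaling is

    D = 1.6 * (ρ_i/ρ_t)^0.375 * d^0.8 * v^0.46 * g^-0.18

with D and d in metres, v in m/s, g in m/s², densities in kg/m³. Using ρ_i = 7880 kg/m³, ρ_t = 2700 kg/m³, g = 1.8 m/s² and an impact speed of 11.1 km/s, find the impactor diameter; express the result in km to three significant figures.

d ≈ 5.84 km

Rearranging for d: d = [D / (1.6 · (7880/2700)^0.375 · 11100^0.46 · 1.8^-0.18)]^(1/0.8).
D = 161000 m.
(7880/2700)^0.375 = 1.494
11100^0.46 = 72.59
1.8^-0.18 = 0.8996
Denominator = 1.6 × 1.494 × 72.59 × 0.8996 = 156.1
D / 156.1 = 161000 / 156.1 = 1031
d = 1031^(1/0.8) = 1031^1.25 = 5842 m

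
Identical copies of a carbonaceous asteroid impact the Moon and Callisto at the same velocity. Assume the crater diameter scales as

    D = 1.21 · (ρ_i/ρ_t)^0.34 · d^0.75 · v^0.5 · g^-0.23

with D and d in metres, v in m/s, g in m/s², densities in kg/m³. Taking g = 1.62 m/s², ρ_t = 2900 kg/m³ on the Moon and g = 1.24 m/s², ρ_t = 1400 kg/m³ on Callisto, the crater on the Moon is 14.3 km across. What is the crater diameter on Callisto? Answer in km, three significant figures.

The impactor-only factors (d, v, ρ_i) cancel in the ratio, leaving D_Callisto/D_Moon = (g_Callisto/g_Moon)^-0.23 · (ρ_t,Moon/ρ_t,Callisto)^0.34.
(1.24/1.62)^-0.23 = 0.7654^-0.23 = 1.063
(2900/1400)^0.34 = 2.071^0.34 = 1.281
Ratio = 1.063 × 1.281 = 1.362
D_Callisto = 1.362 × 14.3 km = 19.5 km

D ≈ 19.5 km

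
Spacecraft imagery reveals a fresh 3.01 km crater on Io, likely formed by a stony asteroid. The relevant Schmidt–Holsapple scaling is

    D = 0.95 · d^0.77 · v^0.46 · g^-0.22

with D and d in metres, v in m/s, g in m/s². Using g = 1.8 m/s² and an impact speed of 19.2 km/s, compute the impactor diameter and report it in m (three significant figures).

d ≈ 115 m

Rearranging for d: d = [D / (0.95 · 19200^0.46 · 1.8^-0.22)]^(1/0.77).
D = 3010 m.
19200^0.46 = 93.39
1.8^-0.22 = 0.8787
Denominator = 0.95 × 93.39 × 0.8787 = 77.96
D / 77.96 = 3010 / 77.96 = 38.61
d = 38.61^(1/0.77) = 38.61^1.2987 = 115.0 m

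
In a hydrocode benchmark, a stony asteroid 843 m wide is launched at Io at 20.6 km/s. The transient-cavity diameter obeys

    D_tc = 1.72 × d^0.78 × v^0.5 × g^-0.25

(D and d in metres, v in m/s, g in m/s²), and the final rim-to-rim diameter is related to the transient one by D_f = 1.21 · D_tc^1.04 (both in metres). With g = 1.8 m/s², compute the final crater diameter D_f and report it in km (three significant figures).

D_f ≈ 75.5 km

v = 20600 m/s.
d^0.78 = 843^0.78 = 191.5
v^0.5 = 20600^0.5 = 143.5
g^-0.25 = 1.8^-0.25 = 0.8633
D_tc = 1.72 × 191.5 × 143.5 × 0.8633 = 40800 m
D_f = 1.21 × (40800)^1.04 = 75487 m
     = 75.49 km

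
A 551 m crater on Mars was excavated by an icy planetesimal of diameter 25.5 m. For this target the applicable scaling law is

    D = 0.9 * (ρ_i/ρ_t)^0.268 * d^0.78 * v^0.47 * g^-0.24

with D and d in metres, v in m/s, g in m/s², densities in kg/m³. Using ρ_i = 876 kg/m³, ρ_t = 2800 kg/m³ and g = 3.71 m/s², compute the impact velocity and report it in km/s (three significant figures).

v ≈ 14.9 km/s

Rearranging for v: v = [D / (0.9 · (876/2800)^0.268 · 25.5^0.78 · 3.71^-0.24)]^(1/0.47).
(876/2800)^0.268 = 0.7324
25.5^0.78 = 12.51
3.71^-0.24 = 0.7300
Denominator = 0.9 × 0.7324 × 12.51 × 0.7300 = 6.020
D / 6.020 = 551 / 6.020 = 91.53
v = 91.53^(1/0.47) = 91.53^2.1277 = 14915 m/s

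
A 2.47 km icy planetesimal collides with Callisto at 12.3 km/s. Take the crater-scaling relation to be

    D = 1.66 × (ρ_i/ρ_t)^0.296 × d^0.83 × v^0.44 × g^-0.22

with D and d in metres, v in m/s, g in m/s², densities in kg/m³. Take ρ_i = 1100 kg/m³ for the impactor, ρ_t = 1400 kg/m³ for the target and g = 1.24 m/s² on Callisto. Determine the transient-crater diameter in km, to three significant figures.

D ≈ 60.8 km

In SI units: d = 2470 m, v = 12300 m/s.
(ρ_i/ρ_t)^0.296 = (1100/1400)^0.296 = 0.9311
d^0.83 = 2470^0.83 = 654.5
v^0.44 = 12300^0.44 = 63.03
g^-0.22 = 1.24^-0.22 = 0.9538
D = 1.66 × 0.9311 × 654.5 × 63.03 × 0.9538 = 60816 m
   = 60.82 km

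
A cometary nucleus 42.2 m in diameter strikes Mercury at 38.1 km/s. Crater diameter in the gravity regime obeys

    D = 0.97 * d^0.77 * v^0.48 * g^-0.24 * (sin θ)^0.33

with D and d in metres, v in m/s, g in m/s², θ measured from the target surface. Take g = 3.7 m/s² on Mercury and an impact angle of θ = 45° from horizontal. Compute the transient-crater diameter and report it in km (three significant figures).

In SI units: v = 38100 m/s.
d^0.77 = 42.2^0.77 = 17.84
v^0.48 = 38100^0.48 = 158.1
g^-0.24 = 3.7^-0.24 = 0.7305
(sin 45°)^0.33 = 0.7071^0.33 = 0.8919
D = 0.97 × 17.84 × 158.1 × 0.7305 × 0.8919 = 1783 m
   = 1.783 km

D ≈ 1.78 km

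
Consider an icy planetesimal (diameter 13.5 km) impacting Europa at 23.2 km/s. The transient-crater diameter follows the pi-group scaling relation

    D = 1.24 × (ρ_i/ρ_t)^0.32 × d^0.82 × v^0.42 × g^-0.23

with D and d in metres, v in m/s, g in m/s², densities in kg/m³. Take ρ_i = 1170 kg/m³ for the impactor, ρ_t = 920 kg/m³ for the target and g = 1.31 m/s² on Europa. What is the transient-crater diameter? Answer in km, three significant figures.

In SI units: d = 13500 m, v = 23200 m/s.
(ρ_i/ρ_t)^0.32 = (1170/920)^0.32 = 1.080
d^0.82 = 13500^0.82 = 2437
v^0.42 = 23200^0.42 = 68.16
g^-0.23 = 1.31^-0.23 = 0.9398
D = 1.24 × 1.080 × 2437 × 68.16 × 0.9398 = 2.091 × 10^5 m
   = 209.1 km

D ≈ 209 km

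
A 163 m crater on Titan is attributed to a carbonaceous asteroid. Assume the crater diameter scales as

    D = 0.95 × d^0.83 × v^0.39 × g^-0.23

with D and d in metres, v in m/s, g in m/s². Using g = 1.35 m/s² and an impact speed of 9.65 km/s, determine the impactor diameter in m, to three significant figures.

Rearranging for d: d = [D / (0.95 · 9650^0.39 · 1.35^-0.23)]^(1/0.83).
9650^0.39 = 35.81
1.35^-0.23 = 0.9333
Denominator = 0.95 × 35.81 × 0.9333 = 31.75
D / 31.75 = 163 / 31.75 = 5.134
d = 5.134^(1/0.83) = 5.134^1.2048 = 7.177 m

d ≈ 7.18 m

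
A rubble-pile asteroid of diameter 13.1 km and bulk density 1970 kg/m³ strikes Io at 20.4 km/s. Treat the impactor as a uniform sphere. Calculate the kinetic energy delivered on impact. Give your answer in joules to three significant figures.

d = 13100 m; v = 20400 m/s.
Mass m = (π/6) ρ d³ = (π/6) × 1970 × (13100)³ = 2.319 × 10^15 kg
E = ½ m v² = 0.5 × 2.319 × 10^15 × (20400)² = 4.825 × 10^23 J

E ≈ 4.83 × 10^23 J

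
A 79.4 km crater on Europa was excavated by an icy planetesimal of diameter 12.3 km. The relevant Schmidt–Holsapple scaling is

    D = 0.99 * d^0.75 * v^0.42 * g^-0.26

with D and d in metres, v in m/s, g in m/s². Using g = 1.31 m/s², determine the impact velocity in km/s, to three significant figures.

Rearranging for v: v = [D / (0.99 · 12300^0.75 · 1.31^-0.26)]^(1/0.42).
D = 79400 m.
12300^0.75 = 1168
1.31^-0.26 = 0.9322
Denominator = 0.99 × 1168 × 0.9322 = 1078
D / 1078 = 79400 / 1078 = 73.65
v = 73.65^(1/0.42) = 73.65^2.381 = 27909 m/s

v ≈ 27.9 km/s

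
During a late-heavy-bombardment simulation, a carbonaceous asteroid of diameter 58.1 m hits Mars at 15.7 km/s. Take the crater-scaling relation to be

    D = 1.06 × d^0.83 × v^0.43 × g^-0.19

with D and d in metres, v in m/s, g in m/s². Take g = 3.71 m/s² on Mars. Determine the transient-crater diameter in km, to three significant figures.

In SI units: v = 15700 m/s.
d^0.83 = 58.1^0.83 = 29.13
v^0.43 = 15700^0.43 = 63.71
g^-0.19 = 3.71^-0.19 = 0.7795
D = 1.06 × 29.13 × 63.71 × 0.7795 = 1533 m
   = 1.533 km

D ≈ 1.53 km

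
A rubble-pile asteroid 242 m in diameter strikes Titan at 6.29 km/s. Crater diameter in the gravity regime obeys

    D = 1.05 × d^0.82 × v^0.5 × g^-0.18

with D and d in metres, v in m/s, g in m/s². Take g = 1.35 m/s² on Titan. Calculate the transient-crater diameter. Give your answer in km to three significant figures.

D ≈ 7.11 km

In SI units: v = 6290 m/s.
d^0.82 = 242^0.82 = 90.10
v^0.5 = 6290^0.5 = 79.31
g^-0.18 = 1.35^-0.18 = 0.9474
D = 1.05 × 90.10 × 79.31 × 0.9474 = 7108 m
   = 7.108 km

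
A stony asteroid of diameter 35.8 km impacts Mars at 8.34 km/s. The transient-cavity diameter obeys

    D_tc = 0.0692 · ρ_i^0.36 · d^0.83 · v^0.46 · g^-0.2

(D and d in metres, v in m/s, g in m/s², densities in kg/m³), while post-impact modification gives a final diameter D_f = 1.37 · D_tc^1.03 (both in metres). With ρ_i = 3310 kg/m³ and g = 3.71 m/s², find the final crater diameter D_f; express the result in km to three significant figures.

In SI: d = 35800 m, v = 8340 m/s.
ρ_i^0.36 = 3310^0.36 = 18.50
d^0.83 = 35800^0.83 = 6022
v^0.46 = 8340^0.46 = 63.64
g^-0.2 = 3.71^-0.2 = 0.7694
D_tc = 0.0692 × 18.50 × 6022 × 63.64 × 0.7694 = 3.775 × 10^5 m
D_f = 1.37 × (3.775 × 10^5)^1.03 = 7.602 × 10^5 m
     = 760.2 km

D_f ≈ 760 km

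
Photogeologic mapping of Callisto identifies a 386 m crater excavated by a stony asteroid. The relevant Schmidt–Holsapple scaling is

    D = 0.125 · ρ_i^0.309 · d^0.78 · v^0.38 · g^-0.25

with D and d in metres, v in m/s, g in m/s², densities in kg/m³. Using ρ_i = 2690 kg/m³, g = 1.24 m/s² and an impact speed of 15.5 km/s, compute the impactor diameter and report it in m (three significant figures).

Rearranging for d: d = [D / (0.125 · 2690^0.309 · 15500^0.38 · 1.24^-0.25)]^(1/0.78).
2690^0.309 = 11.48
15500^0.38 = 39.11
1.24^-0.25 = 0.9476
Denominator = 0.125 × 11.48 × 39.11 × 0.9476 = 53.18
D / 53.18 = 386 / 53.18 = 7.258
d = 7.258^(1/0.78) = 7.258^1.2821 = 12.70 m

d ≈ 12.7 m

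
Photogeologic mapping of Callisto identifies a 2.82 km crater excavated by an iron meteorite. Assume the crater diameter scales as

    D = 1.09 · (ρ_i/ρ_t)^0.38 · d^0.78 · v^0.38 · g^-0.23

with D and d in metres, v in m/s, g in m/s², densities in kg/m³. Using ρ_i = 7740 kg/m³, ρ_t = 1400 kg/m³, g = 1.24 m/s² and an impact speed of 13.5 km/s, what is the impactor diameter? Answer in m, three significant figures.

d ≈ 107 m

Rearranging for d: d = [D / (1.09 · (7740/1400)^0.38 · 13500^0.38 · 1.24^-0.23)]^(1/0.78).
D = 2820 m.
(7740/1400)^0.38 = 1.915
13500^0.38 = 37.11
1.24^-0.23 = 0.9517
Denominator = 1.09 × 1.915 × 37.11 × 0.9517 = 73.72
D / 73.72 = 2820 / 73.72 = 38.25
d = 38.25^(1/0.78) = 38.25^1.2821 = 106.9 m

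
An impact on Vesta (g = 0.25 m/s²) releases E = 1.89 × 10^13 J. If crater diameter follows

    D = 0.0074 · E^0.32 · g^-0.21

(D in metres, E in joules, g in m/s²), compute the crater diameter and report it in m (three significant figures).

D ≈ 175 m

E^0.32 = (1.89 × 10^13)^0.32 = 1.772 × 10^4
g^-0.21 = 0.25^-0.21 = 1.338
D = 0.0074 × 1.772 × 10^4 × 1.338 = 175.4 m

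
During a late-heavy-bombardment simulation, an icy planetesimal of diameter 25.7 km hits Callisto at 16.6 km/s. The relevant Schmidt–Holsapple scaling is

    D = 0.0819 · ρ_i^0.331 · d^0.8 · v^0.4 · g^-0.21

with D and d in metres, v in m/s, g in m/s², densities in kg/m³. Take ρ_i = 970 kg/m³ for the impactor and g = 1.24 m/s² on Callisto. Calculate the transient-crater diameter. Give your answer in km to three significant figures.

In SI units: d = 25700 m, v = 16600 m/s.
ρ_i^0.331 = 970^0.331 = 9.741
d^0.8 = 25700^0.8 = 3372
v^0.4 = 16600^0.4 = 48.76
g^-0.21 = 1.24^-0.21 = 0.9558
D = 0.0819 × 9.741 × 3372 × 48.76 × 0.9558 = 1.254 × 10^5 m
   = 125.4 km

D ≈ 125 km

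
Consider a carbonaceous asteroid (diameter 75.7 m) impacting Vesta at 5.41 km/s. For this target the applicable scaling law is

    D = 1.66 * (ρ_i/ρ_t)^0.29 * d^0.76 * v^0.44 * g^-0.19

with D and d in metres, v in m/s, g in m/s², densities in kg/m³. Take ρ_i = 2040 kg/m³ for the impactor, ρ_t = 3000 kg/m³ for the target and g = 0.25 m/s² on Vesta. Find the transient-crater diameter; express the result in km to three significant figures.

D ≈ 2.27 km

In SI units: v = 5410 m/s.
(ρ_i/ρ_t)^0.29 = (2040/3000)^0.29 = 0.8942
d^0.76 = 75.7^0.76 = 26.80
v^0.44 = 5410^0.44 = 43.91
g^-0.19 = 0.25^-0.19 = 1.301
D = 1.66 × 0.8942 × 26.80 × 43.91 × 1.301 = 2273 m
   = 2.273 km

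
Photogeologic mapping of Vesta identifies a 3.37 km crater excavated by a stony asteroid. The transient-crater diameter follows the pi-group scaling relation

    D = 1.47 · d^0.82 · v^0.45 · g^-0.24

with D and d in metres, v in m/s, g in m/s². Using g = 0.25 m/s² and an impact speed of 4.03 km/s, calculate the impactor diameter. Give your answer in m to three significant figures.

Rearranging for d: d = [D / (1.47 · 4030^0.45 · 0.25^-0.24)]^(1/0.82).
D = 3370 m.
4030^0.45 = 41.92
0.25^-0.24 = 1.395
Denominator = 1.47 × 41.92 × 1.395 = 85.96
D / 85.96 = 3370 / 85.96 = 39.20
d = 39.20^(1/0.82) = 39.20^1.2195 = 87.70 m

d ≈ 87.7 m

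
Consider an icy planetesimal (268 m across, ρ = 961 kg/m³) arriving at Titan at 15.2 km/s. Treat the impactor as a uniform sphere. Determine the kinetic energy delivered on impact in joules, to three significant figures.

E ≈ 1.12 × 10^18 J

v = 15200 m/s.
Mass m = (π/6) ρ d³ = (π/6) × 961 × (268)³ = 9.686 × 10^9 kg
E = ½ m v² = 0.5 × 9.686 × 10^9 × (15200)² = 1.119 × 10^18 J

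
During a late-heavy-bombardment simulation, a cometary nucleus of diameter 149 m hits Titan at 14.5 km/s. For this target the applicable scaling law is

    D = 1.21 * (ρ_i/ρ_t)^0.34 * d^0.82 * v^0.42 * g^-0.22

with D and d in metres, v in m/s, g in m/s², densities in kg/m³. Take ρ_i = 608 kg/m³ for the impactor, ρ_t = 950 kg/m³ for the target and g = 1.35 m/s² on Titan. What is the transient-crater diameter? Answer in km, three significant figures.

In SI units: v = 14500 m/s.
(ρ_i/ρ_t)^0.34 = (608/950)^0.34 = 0.8592
d^0.82 = 149^0.82 = 60.54
v^0.42 = 14500^0.42 = 55.95
g^-0.22 = 1.35^-0.22 = 0.9361
D = 1.21 × 0.8592 × 60.54 × 55.95 × 0.9361 = 3296 m
   = 3.296 km

D ≈ 3.30 km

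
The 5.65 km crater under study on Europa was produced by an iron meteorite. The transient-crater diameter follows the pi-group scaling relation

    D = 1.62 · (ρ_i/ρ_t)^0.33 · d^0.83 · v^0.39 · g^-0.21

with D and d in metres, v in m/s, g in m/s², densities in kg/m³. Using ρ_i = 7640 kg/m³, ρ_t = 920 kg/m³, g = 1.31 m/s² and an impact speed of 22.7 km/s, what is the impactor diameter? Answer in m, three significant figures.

d ≈ 76.8 m

Rearranging for d: d = [D / (1.62 · (7640/920)^0.33 · 22700^0.39 · 1.31^-0.21)]^(1/0.83).
D = 5650 m.
(7640/920)^0.33 = 2.011
22700^0.39 = 49.99
1.31^-0.21 = 0.9449
Denominator = 1.62 × 2.011 × 49.99 × 0.9449 = 153.9
D / 153.9 = 5650 / 153.9 = 36.71
d = 36.71^(1/0.83) = 36.71^1.2048 = 76.78 m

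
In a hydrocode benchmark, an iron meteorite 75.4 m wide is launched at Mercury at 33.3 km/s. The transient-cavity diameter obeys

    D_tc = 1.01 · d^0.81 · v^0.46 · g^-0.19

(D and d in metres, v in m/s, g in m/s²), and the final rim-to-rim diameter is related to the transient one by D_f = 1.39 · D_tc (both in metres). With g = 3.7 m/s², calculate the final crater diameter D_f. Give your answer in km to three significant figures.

D_f ≈ 4.37 km

v = 33300 m/s.
d^0.81 = 75.4^0.81 = 33.16
v^0.46 = 33300^0.46 = 120.3
g^-0.19 = 3.7^-0.19 = 0.7799
D_tc = 1.01 × 33.16 × 120.3 × 0.7799 = 3142 m
D_f = 1.39 × 3142 = 4367 m
     = 4.367 km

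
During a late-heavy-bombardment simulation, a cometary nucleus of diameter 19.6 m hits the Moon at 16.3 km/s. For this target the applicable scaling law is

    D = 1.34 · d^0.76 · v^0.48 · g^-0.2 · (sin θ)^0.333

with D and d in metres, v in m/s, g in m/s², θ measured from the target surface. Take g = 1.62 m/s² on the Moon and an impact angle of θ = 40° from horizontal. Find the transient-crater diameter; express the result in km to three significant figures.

D ≈ 1.06 km

In SI units: v = 16300 m/s.
d^0.76 = 19.6^0.76 = 9.597
v^0.48 = 16300^0.48 = 105.2
g^-0.2 = 1.62^-0.2 = 0.9080
(sin 40°)^0.333 = 0.6428^0.333 = 0.8632
D = 1.34 × 9.597 × 105.2 × 0.9080 × 0.8632 = 1060 m
   = 1.060 km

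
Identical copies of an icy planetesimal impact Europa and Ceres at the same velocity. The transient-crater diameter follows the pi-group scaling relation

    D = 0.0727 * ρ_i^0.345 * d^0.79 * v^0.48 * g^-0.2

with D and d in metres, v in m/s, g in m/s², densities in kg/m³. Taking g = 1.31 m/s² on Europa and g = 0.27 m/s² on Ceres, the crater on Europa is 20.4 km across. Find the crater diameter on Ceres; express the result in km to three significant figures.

All impactor-dependent factors cancel in the ratio, leaving D_Ceres/D_Europa = (g_Ceres/g_Europa)^-0.2.
(0.27/1.31)^-0.2 = 0.2061^-0.2 = 1.371
D_Ceres = 1.371 × 20.4 km = 28.0 km

D ≈ 28.0 km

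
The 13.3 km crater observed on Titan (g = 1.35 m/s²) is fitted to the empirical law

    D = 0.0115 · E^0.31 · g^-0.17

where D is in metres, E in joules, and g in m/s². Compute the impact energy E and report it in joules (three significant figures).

Rearranging: E = [D / (0.0115 · g^-0.17)]^(1/0.31).
D = 13300 m.
g^-0.17 = 1.35^-0.17 = 0.9503
D / (0.0115 × 0.9503) = 13300 / (0.01093) = 1.217 × 10^6
E = (1.217 × 10^6)^3.2258 = 4.265 × 10^19 J

E ≈ 4.27 × 10^19 J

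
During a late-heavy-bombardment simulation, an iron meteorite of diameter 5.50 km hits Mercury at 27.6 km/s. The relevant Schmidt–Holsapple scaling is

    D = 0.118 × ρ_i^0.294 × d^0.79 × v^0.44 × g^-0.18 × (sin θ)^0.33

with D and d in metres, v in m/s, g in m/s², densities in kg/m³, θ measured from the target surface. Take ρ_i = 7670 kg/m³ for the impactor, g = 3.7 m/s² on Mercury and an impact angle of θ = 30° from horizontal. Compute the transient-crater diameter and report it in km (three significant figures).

In SI units: d = 5500 m, v = 27600 m/s.
ρ_i^0.294 = 7670^0.294 = 13.87
d^0.79 = 5500^0.79 = 901.3
v^0.44 = 27600^0.44 = 89.95
g^-0.18 = 3.7^-0.18 = 0.7902
(sin 30°)^0.33 = 0.5000^0.33 = 0.7955
D = 0.118 × 13.87 × 901.3 × 89.95 × 0.7902 × 0.7955 = 83408 m
   = 83.41 km

D ≈ 83.4 km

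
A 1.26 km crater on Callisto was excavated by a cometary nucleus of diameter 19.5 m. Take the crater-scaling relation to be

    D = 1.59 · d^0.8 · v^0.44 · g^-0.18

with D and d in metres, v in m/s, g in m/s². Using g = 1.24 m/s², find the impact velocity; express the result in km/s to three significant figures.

Rearranging for v: v = [D / (1.59 · 19.5^0.8 · 1.24^-0.18)]^(1/0.44).
D = 1260 m.
19.5^0.8 = 10.77
1.24^-0.18 = 0.9620
Denominator = 1.59 × 10.77 × 0.9620 = 16.47
D / 16.47 = 1260 / 16.47 = 76.50
v = 76.50^(1/0.44) = 76.50^2.2727 = 19098 m/s

v ≈ 19.1 km/s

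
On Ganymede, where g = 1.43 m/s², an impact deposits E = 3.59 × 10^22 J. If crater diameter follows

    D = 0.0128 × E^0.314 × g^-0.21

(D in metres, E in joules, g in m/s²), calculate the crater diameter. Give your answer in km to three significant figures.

E^0.314 = (3.59 × 10^22)^0.314 = 1.209 × 10^7
g^-0.21 = 1.43^-0.21 = 0.9276
D = 0.0128 × 1.209 × 10^7 × 0.9276 = 1.435 × 10^5 m
   = 143.5 km

D ≈ 144 km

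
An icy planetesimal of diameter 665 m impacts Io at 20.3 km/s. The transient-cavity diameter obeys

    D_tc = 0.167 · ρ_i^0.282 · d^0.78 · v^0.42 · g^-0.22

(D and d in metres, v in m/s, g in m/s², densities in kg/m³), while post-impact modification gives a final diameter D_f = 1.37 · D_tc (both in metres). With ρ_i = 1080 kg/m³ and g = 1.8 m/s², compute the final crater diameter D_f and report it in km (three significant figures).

D_f ≈ 14.8 km

v = 20300 m/s.
ρ_i^0.282 = 1080^0.282 = 7.168
d^0.78 = 665^0.78 = 159.1
v^0.42 = 20300^0.42 = 64.44
g^-0.22 = 1.8^-0.22 = 0.8787
D_tc = 0.167 × 7.168 × 159.1 × 64.44 × 0.8787 = 10780 m
D_f = 1.37 × 10780 = 14769 m
     = 14.77 km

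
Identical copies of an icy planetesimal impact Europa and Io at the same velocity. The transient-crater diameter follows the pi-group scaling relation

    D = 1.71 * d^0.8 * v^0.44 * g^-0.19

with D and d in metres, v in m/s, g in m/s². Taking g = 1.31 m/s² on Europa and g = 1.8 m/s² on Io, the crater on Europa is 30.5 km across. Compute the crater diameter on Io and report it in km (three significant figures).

D ≈ 28.7 km

All impactor-dependent factors cancel in the ratio, leaving D_Io/D_Europa = (g_Io/g_Europa)^-0.19.
(1.8/1.31)^-0.19 = 1.374^-0.19 = 0.9414
D_Io = 0.9414 × 30.5 km = 28.7 km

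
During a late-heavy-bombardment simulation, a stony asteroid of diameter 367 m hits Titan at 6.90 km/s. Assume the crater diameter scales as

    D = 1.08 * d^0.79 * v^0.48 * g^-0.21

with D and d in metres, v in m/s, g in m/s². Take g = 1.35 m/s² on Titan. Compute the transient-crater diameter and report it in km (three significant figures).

D ≈ 7.50 km

In SI units: v = 6900 m/s.
d^0.79 = 367^0.79 = 106.2
v^0.48 = 6900^0.48 = 69.61
g^-0.21 = 1.35^-0.21 = 0.9389
D = 1.08 × 106.2 × 69.61 × 0.9389 = 7496 m
   = 7.496 km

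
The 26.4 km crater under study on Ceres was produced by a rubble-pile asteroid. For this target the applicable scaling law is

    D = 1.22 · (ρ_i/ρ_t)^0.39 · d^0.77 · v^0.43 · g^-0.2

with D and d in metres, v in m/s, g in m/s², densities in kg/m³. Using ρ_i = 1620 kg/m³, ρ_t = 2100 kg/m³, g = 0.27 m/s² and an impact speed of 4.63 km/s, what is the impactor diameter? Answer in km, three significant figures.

Rearranging for d: d = [D / (1.22 · (1620/2100)^0.39 · 4630^0.43 · 0.27^-0.2)]^(1/0.77).
D = 26400 m.
(1620/2100)^0.39 = 0.9037
4630^0.43 = 37.69
0.27^-0.2 = 1.299
Denominator = 1.22 × 0.9037 × 37.69 × 1.299 = 53.98
D / 53.98 = 26400 / 53.98 = 489.1
d = 489.1^(1/0.77) = 489.1^1.2987 = 3110 m

d ≈ 3.11 km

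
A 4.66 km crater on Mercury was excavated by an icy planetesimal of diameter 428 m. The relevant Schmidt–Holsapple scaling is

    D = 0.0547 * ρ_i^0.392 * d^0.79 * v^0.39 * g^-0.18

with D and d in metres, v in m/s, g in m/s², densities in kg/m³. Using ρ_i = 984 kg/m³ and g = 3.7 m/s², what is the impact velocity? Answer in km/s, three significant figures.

Rearranging for v: v = [D / (0.0547 · 984^0.392 · 428^0.79 · 3.7^-0.18)]^(1/0.39).
D = 4660 m.
984^0.392 = 14.90
428^0.79 = 119.9
3.7^-0.18 = 0.7902
Denominator = 0.0547 × 14.90 × 119.9 × 0.7902 = 77.22
D / 77.22 = 4660 / 77.22 = 60.35
v = 60.35^(1/0.39) = 60.35^2.5641 = 36799 m/s

v ≈ 36.8 km/s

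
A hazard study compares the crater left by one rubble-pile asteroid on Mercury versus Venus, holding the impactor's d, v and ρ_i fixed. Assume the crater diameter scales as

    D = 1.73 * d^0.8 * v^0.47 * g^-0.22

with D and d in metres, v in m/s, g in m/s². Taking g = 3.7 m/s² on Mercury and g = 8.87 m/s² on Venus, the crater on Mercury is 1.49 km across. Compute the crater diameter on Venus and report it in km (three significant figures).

D ≈ 1.23 km

All impactor-dependent factors cancel in the ratio, leaving D_Venus/D_Mercury = (g_Venus/g_Mercury)^-0.22.
(8.87/3.7)^-0.22 = 2.397^-0.22 = 0.8250
D_Venus = 0.8250 × 1.49 km = 1.23 km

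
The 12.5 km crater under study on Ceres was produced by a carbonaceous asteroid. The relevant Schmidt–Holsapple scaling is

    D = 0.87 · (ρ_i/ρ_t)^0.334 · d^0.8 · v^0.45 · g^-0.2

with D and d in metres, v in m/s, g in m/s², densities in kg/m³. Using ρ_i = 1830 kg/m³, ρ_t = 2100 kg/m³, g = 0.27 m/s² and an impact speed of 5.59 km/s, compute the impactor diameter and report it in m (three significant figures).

Rearranging for d: d = [D / (0.87 · (1830/2100)^0.334 · 5590^0.45 · 0.27^-0.2)]^(1/0.8).
D = 12500 m.
(1830/2100)^0.334 = 0.9551
5590^0.45 = 48.57
0.27^-0.2 = 1.299
Denominator = 0.87 × 0.9551 × 48.57 × 1.299 = 52.43
D / 52.43 = 12500 / 52.43 = 238.4
d = 238.4^(1/0.8) = 238.4^1.25 = 936.8 m

d ≈ 937 m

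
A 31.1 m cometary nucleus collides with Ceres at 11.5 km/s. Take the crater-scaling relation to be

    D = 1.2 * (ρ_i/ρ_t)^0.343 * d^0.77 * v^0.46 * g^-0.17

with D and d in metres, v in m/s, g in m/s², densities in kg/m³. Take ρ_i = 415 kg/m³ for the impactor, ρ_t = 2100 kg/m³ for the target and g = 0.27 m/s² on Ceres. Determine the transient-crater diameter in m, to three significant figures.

In SI units: v = 11500 m/s.
(ρ_i/ρ_t)^0.343 = (415/2100)^0.343 = 0.5734
d^0.77 = 31.1^0.77 = 14.11
v^0.46 = 11500^0.46 = 73.78
g^-0.17 = 0.27^-0.17 = 1.249
D = 1.2 × 0.5734 × 14.11 × 73.78 × 1.249 = 894.7 m

D ≈ 895 m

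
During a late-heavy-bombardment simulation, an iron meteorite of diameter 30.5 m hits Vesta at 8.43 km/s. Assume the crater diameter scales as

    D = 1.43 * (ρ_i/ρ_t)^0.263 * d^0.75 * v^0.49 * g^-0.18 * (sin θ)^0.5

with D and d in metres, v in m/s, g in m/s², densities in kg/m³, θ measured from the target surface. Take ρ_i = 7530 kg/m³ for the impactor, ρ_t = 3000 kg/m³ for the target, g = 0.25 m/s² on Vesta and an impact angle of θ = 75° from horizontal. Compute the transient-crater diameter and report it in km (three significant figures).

In SI units: v = 8430 m/s.
(ρ_i/ρ_t)^0.263 = (7530/3000)^0.263 = 1.274
d^0.75 = 30.5^0.75 = 12.98
v^0.49 = 8430^0.49 = 83.88
g^-0.18 = 0.25^-0.18 = 1.283
(sin 75°)^0.5 = 0.9659^0.5 = 0.9828
D = 1.43 × 1.274 × 12.98 × 83.88 × 1.283 × 0.9828 = 2501 m
   = 2.501 km

D ≈ 2.50 km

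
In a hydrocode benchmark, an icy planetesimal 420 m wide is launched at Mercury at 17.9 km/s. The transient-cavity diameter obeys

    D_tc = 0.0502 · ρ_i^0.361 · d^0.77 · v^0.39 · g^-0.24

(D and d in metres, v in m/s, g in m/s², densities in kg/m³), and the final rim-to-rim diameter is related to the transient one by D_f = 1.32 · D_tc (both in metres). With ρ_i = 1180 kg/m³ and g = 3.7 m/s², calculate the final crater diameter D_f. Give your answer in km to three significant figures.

D_f ≈ 2.97 km

v = 17900 m/s.
ρ_i^0.361 = 1180^0.361 = 12.85
d^0.77 = 420^0.77 = 104.7
v^0.39 = 17900^0.39 = 45.56
g^-0.24 = 3.7^-0.24 = 0.7305
D_tc = 0.0502 × 12.85 × 104.7 × 45.56 × 0.7305 = 2248 m
D_f = 1.32 × 2248 = 2967 m
     = 2.967 km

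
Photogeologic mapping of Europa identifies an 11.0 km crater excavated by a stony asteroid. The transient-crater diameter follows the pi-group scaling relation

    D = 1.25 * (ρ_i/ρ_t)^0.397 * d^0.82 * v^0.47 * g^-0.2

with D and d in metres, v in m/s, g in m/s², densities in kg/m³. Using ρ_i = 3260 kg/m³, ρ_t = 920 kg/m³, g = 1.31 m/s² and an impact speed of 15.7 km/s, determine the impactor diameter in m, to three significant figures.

d ≈ 147 m

Rearranging for d: d = [D / (1.25 · (3260/920)^0.397 · 15700^0.47 · 1.31^-0.2)]^(1/0.82).
D = 11000 m.
(3260/920)^0.397 = 1.652
15700^0.47 = 93.77
1.31^-0.2 = 0.9474
Denominator = 1.25 × 1.652 × 93.77 × 0.9474 = 183.4
D / 183.4 = 11000 / 183.4 = 59.98
d = 59.98^(1/0.82) = 59.98^1.2195 = 147.3 m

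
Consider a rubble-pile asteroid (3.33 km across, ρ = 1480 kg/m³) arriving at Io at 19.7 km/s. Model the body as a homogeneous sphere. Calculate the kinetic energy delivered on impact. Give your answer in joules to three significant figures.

d = 3330 m; v = 19700 m/s.
Mass m = (π/6) ρ d³ = (π/6) × 1480 × (3330)³ = 2.861 × 10^13 kg
E = ½ m v² = 0.5 × 2.861 × 10^13 × (19700)² = 5.552 × 10^21 J

E ≈ 5.55 × 10^21 J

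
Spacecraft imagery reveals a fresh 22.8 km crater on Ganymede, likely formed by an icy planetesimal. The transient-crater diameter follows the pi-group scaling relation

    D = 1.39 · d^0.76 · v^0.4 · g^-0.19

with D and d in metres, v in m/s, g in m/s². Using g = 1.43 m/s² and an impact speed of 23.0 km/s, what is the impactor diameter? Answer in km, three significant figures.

d ≈ 1.95 km

Rearranging for d: d = [D / (1.39 · 23000^0.4 · 1.43^-0.19)]^(1/0.76).
D = 22800 m.
23000^0.4 = 55.55
1.43^-0.19 = 0.9343
Denominator = 1.39 × 55.55 × 0.9343 = 72.14
D / 72.14 = 22800 / 72.14 = 316.1
d = 316.1^(1/0.76) = 316.1^1.3158 = 1947 m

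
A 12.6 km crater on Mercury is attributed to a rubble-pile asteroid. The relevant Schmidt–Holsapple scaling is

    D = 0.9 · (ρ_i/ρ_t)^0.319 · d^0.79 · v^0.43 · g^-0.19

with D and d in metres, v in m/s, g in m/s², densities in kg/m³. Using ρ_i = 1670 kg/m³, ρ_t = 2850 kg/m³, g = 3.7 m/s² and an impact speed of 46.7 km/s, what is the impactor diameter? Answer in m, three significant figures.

d ≈ 865 m

Rearranging for d: d = [D / (0.9 · (1670/2850)^0.319 · 46700^0.43 · 3.7^-0.19)]^(1/0.79).
D = 12600 m.
(1670/2850)^0.319 = 0.8432
46700^0.43 = 101.8
3.7^-0.19 = 0.7799
Denominator = 0.9 × 0.8432 × 101.8 × 0.7799 = 60.25
D / 60.25 = 12600 / 60.25 = 209.1
d = 209.1^(1/0.79) = 209.1^1.2658 = 865.2 m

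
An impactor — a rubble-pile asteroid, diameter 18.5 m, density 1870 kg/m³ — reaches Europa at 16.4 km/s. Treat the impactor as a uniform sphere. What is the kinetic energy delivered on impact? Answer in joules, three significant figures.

v = 16400 m/s.
Mass m = (π/6) ρ d³ = (π/6) × 1870 × (18.5)³ = 6.199 × 10^6 kg
E = ½ m v² = 0.5 × 6.199 × 10^6 × (16400)² = 8.336 × 10^14 J

E ≈ 8.34 × 10^14 J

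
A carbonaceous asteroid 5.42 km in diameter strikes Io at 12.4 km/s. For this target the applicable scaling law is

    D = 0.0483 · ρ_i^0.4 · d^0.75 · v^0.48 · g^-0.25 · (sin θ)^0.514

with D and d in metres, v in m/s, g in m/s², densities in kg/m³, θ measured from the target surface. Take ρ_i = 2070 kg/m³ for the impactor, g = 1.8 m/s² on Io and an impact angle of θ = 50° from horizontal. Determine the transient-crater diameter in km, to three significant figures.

In SI units: d = 5420 m, v = 12400 m/s.
ρ_i^0.4 = 2070^0.4 = 21.20
d^0.75 = 5420^0.75 = 631.7
v^0.48 = 12400^0.48 = 92.22
g^-0.25 = 1.8^-0.25 = 0.8633
(sin 50°)^0.514 = 0.7660^0.514 = 0.8720
D = 0.0483 × 21.20 × 631.7 × 92.22 × 0.8633 × 0.8720 = 44905 m
   = 44.91 km

D ≈ 44.9 km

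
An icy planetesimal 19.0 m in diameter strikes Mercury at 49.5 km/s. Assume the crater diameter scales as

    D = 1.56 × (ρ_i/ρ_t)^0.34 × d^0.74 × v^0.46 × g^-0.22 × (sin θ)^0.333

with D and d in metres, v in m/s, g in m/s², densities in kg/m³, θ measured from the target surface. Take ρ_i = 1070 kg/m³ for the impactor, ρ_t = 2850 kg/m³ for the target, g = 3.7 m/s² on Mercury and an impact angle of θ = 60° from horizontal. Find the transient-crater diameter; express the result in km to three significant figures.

D ≈ 1.02 km

In SI units: v = 49500 m/s.
(ρ_i/ρ_t)^0.34 = (1070/2850)^0.34 = 0.7167
d^0.74 = 19^0.74 = 8.836
v^0.46 = 49500^0.46 = 144.4
g^-0.22 = 3.7^-0.22 = 0.7499
(sin 60°)^0.333 = 0.8660^0.333 = 0.9532
D = 1.56 × 0.7167 × 8.836 × 144.4 × 0.7499 × 0.9532 = 1020 m
   = 1.020 km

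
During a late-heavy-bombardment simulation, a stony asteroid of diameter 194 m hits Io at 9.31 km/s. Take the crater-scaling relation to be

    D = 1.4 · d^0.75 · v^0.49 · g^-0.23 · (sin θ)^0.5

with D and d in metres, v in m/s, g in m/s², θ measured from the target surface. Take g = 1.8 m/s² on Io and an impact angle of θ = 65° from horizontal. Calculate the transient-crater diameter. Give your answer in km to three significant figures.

D ≈ 5.33 km

In SI units: v = 9310 m/s.
d^0.75 = 194^0.75 = 51.98
v^0.49 = 9310^0.49 = 88.06
g^-0.23 = 1.8^-0.23 = 0.8735
(sin 65°)^0.5 = 0.9063^0.5 = 0.9520
D = 1.4 × 51.98 × 88.06 × 0.8735 × 0.9520 = 5329 m
   = 5.329 km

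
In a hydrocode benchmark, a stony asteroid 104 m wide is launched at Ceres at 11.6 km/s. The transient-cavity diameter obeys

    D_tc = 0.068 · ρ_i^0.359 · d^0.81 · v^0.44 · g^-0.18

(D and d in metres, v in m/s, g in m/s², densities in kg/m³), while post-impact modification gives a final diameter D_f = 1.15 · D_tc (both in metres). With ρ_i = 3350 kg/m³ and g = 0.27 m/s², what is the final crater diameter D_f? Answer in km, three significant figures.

v = 11600 m/s.
ρ_i^0.359 = 3350^0.359 = 18.43
d^0.81 = 104^0.81 = 43.03
v^0.44 = 11600^0.44 = 61.43
g^-0.18 = 0.27^-0.18 = 1.266
D_tc = 0.068 × 18.43 × 43.03 × 61.43 × 1.266 = 4194 m
D_f = 1.15 × 4194 = 4823 m
     = 4.823 km

D_f ≈ 4.82 km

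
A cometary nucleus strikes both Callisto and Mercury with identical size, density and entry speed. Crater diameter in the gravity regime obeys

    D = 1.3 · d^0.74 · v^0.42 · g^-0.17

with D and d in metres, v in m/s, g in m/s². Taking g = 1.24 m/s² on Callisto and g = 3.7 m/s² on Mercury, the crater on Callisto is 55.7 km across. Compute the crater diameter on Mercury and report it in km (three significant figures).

D ≈ 46.3 km

All impactor-dependent factors cancel in the ratio, leaving D_Mercury/D_Callisto = (g_Mercury/g_Callisto)^-0.17.
(3.7/1.24)^-0.17 = 2.984^-0.17 = 0.8304
D_Mercury = 0.8304 × 55.7 km = 46.3 km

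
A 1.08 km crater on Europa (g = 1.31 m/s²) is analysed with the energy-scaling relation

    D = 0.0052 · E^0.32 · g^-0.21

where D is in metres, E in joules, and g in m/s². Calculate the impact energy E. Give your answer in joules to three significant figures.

Rearranging: E = [D / (0.0052 · g^-0.21)]^(1/0.32).
D = 1080 m.
g^-0.21 = 1.31^-0.21 = 0.9449
D / (0.0052 × 0.9449) = 1080 / (4.913 × 10^-3) = 2.198 × 10^5
E = (2.198 × 10^5)^3.125 = 4.941 × 10^16 J

E ≈ 4.94 × 10^16 J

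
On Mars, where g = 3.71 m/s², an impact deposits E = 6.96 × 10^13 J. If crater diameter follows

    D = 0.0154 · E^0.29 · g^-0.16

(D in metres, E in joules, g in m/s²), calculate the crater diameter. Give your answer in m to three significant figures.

E^0.29 = (6.96 × 10^13)^0.29 = 1.034 × 10^4
g^-0.16 = 3.71^-0.16 = 0.8108
D = 0.0154 × 1.034 × 10^4 × 0.8108 = 129.1 m

D ≈ 129 m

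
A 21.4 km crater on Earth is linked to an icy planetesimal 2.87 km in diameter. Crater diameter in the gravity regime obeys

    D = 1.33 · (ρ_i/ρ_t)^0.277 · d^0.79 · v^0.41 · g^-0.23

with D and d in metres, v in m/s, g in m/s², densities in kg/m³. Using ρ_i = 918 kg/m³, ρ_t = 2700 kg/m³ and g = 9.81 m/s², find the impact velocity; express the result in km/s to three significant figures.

Rearranging for v: v = [D / (1.33 · (918/2700)^0.277 · 2870^0.79 · 9.81^-0.23)]^(1/0.41).
D = 21400 m.
(918/2700)^0.277 = 0.7417
2870^0.79 = 539.2
9.81^-0.23 = 0.5914
Denominator = 1.33 × 0.7417 × 539.2 × 0.5914 = 314.6
D / 314.6 = 21400 / 314.6 = 68.02
v = 68.02^(1/0.41) = 68.02^2.439 = 29499 m/s

v ≈ 29.5 km/s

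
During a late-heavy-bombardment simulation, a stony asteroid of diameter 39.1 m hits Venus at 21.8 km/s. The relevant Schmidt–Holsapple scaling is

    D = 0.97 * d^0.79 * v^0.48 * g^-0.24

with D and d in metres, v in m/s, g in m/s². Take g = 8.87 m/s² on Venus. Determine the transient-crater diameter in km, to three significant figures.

In SI units: v = 21800 m/s.
d^0.79 = 39.1^0.79 = 18.11
v^0.48 = 21800^0.48 = 120.9
g^-0.24 = 8.87^-0.24 = 0.5922
D = 0.97 × 18.11 × 120.9 × 0.5922 = 1258 m
   = 1.258 km

D ≈ 1.26 km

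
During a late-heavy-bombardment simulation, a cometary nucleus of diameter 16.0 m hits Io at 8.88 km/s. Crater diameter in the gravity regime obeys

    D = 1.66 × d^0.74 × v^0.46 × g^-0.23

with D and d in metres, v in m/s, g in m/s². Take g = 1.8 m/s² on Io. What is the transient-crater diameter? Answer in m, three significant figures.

In SI units: v = 8880 m/s.
d^0.74 = 16^0.74 = 7.781
v^0.46 = 8880^0.46 = 65.50
g^-0.23 = 1.8^-0.23 = 0.8735
D = 1.66 × 7.781 × 65.50 × 0.8735 = 739.0 m

D ≈ 739 m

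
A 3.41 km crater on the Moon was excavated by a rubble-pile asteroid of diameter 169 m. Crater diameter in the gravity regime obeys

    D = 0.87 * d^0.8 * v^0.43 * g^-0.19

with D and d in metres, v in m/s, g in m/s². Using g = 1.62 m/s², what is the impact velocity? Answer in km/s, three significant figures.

v ≈ 20.1 km/s

Rearranging for v: v = [D / (0.87 · 169^0.8 · 1.62^-0.19)]^(1/0.43).
D = 3410 m.
169^0.8 = 60.58
1.62^-0.19 = 0.9124
Denominator = 0.87 × 60.58 × 0.9124 = 48.09
D / 48.09 = 3410 / 48.09 = 70.91
v = 70.91^(1/0.43) = 70.91^2.3256 = 20137 m/s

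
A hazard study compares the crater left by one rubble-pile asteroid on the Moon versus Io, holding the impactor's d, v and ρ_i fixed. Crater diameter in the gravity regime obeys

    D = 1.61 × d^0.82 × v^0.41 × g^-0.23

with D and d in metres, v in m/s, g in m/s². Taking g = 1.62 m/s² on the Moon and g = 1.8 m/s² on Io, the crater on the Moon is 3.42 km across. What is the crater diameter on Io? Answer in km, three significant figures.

All impactor-dependent factors cancel in the ratio, leaving D_Io/D_Moon = (g_Io/g_Moon)^-0.23.
(1.8/1.62)^-0.23 = 1.111^-0.23 = 0.9761
D_Io = 0.9761 × 3.42 km = 3.34 km

D ≈ 3.34 km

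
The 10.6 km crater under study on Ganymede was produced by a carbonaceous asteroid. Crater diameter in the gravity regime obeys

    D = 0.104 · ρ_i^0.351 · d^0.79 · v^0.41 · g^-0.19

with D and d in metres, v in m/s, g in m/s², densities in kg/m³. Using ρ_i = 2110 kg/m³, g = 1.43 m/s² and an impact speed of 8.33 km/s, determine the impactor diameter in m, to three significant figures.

Rearranging for d: d = [D / (0.104 · 2110^0.351 · 8330^0.41 · 1.43^-0.19)]^(1/0.79).
D = 10600 m.
2110^0.351 = 14.68
8330^0.41 = 40.50
1.43^-0.19 = 0.9343
Denominator = 0.104 × 14.68 × 40.50 × 0.9343 = 57.77
D / 57.77 = 10600 / 57.77 = 183.5
d = 183.5^(1/0.79) = 183.5^1.2658 = 733.3 m

d ≈ 733 m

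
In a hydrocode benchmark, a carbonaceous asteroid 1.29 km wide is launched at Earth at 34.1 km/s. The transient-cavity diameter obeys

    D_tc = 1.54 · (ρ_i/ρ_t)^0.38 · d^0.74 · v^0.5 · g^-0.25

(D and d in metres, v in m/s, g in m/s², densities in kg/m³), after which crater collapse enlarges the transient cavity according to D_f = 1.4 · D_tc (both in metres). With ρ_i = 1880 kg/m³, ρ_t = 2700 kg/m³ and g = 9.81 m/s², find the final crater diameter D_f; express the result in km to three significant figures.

D_f ≈ 39.3 km

In SI: d = 1290 m, v = 34100 m/s.
(ρ_i/ρ_t)^0.38 = (1880/2700)^0.38 = 0.8715
d^0.74 = 1290^0.74 = 200.4
v^0.5 = 34100^0.5 = 184.7
g^-0.25 = 9.81^-0.25 = 0.5650
D_tc = 1.54 × 0.8715 × 200.4 × 184.7 × 0.5650 = 28070 m
D_f = 1.4 × 28070 = 39298 m
     = 39.30 km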